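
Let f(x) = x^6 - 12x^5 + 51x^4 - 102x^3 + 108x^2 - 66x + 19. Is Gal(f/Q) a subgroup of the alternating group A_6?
No

The polynomial is irreducible of degree 6 over Q. Its discriminant is -151585344, which is not a perfect square. A Galois group lies in the alternating group exactly when the discriminant is a square in Q, so the Galois group (A_4 x C_2) is not contained in A_6.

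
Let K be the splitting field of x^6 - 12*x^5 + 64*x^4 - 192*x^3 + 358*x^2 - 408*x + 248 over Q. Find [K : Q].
The degree of the splitting field over Q equals the order of the Galois group, so first determine the group. The polynomial f is an irreducible sextic over Q, so G = Gal(f/Q) is one of the 16 transitive subgroups 6T1, ..., 6T16 of S_6. The discriminant of f is -819200000000, which is not a perfect square, so G is not contained in A_6. The transitive groups of degree 6 not contained in A_6 are: C_6 (6T1, order 6), S_3 (6T2, order 6), D_6 (6T3, order 12), C_3 x S_3 (6T5, order 18), A_4 x C_2 (6T6, order 24), S_4 (6T8, order 24), S_3 x S_3 (6T9, order 36), S_4 x C_2 (6T11, order 48), (S_3 x S_3) : C_2 (6T13, order 72), PGL(2,5) (6T14, order 120), S_6 (6T16, order 720). By Dedekind's theorem, for a prime p not dividing disc(f) the degrees of the irreducible factors of f mod p form the cycle type of an element of G. Factoring f modulo the 22 such primes p <= 89 (skipping 2, 5, which divide the discriminant), each new pattern first appears at: mod 3: f = (x^3 + 2x + 1)(x^3 + 2x + 2), pattern 3+3; mod 7: f = (x^2 + 4)(x^2 + 3x + 1)(x^2 + 6x + 6), pattern 2+2+2; mod 13: f = (x + 3)(x + 6)(x^4 + 5x^3 + x^2 + 8x + 8), pattern 4+1+1; mod 43: f = (x + 2)(x + 37)(x^2 + 39x + 10)(x^2 + 39x + 18), pattern 2+2+1+1. No other pattern occurs in this range, so the set of observed cycle types is {3+3, 2+2+2, 4+1+1, 2+2+1+1}. The candidates containing elements of all these cycle types are S_4 (6T8) of order 24, S_4 x C_2 (6T11) of order 48, PGL(2,5) (6T14) of order 120, S_6 (6T16) of order 720; the others are excluded. The observed types are precisely the cycle types that occur in S_4 (6T8) (apart from the identity). Each of the other remaining candidates has further cycle types, and by the Chebotarev density theorem the matching factorization patterns would occur for a proportion of primes equal to their share of the group: S_4 x C_2 (6T11) additionally contains elements of type 6, 4+2, 2+1+1+1+1 (17 of its 48 elements, about 35% of primes); PGL(2,5) (6T14) additionally contains elements of type 6, 5+1 (44 of its 120 elements, about 37% of primes); S_6 (6T16) additionally contains elements of type 6, 5+1, 4+2, 3+2+1, 3+1+1+1, 2+1+1+1+1 (529 of its 720 elements, about 73% of primes). None of the 22 primes tested shows any such pattern (for each of these groups the chance of that is below 10^-4), which rules them out. Hence G = S_4 (6T8), of order 24. The Galois group S_4 (6T8) has order 24, so the splitting field has degree 24 over Q.

24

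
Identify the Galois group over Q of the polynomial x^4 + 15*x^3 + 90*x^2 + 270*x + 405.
C_4 (also written C4)

The polynomial is an irreducible quartic over Q and its discriminant is 66430125, which is not a perfect square, so the Galois group is not contained in A_4. The resolvent cubic y^3 - 90*y^2 + 2430*y - 18225 has exactly one rational root, so the Galois group is C_4 or D_4. The quartic becomes reducible over Q(sqrt(disc)), so the group is C_4.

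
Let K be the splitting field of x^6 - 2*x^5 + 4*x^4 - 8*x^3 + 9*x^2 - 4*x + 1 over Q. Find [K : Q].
6

The degree of the splitting field over Q equals the order of the Galois group, so first determine the group. The polynomial f is an irreducible sextic over Q, so G = Gal(f/Q) is one of the 16 transitive subgroups 6T1, ..., 6T16 of S_6. The discriminant of f is -1075648, which is not a perfect square, so G is not contained in A_6. The transitive groups of degree 6 not contained in A_6 are: C_6 (6T1, order 6), S_3 (6T2, order 6), D_6 (6T3, order 12), C_3 x S_3 (6T5, order 18), A_4 x C_2 (6T6, order 24), S_4 (6T8, order 24), S_3 x S_3 (6T9, order 36), S_4 x C_2 (6T11, order 48), (S_3 x S_3) : C_2 (6T13, order 72), PGL(2,5) (6T14, order 120), S_6 (6T16, order 720). By Dedekind's theorem, for a prime p not dividing disc(f) the degrees of the irreducible factors of f mod p form the cycle type of an element of G. Factoring f modulo the 37 such primes p <= 167 (skipping 2, 7, which divide the discriminant), each new pattern first appears at: mod 3: f = (x^6 + x^5 + x^4 + x^3 + 2x + 1), pattern 6; mod 11: f = (x^3 + x^2 + 7x + 1)(x^3 + 8x^2 + 1), pattern 3+3; mod 13: f = (x^2 + 2x + 9)(x^2 + 4x + 12)(x^2 + 5x + 10), pattern 2+2+2; mod 29: f = (x + 1)(x + 11)(x + 12)(x + 14)(x + 20)(x + 27), pattern 1+1+1+1+1+1. No other pattern occurs in this range, so the set of observed cycle types is {6, 3+3, 2+2+2, 1+1+1+1+1+1}. The candidates containing elements of all these cycle types are C_6 (6T1) of order 6, D_6 (6T3) of order 12, C_3 x S_3 (6T5) of order 18, A_4 x C_2 (6T6) of order 24, S_3 x S_3 (6T9) of order 36, S_4 x C_2 (6T11) of order 48, (S_3 x S_3) : C_2 (6T13) of order 72, PGL(2,5) (6T14) of order 120, S_6 (6T16) of order 720; the others are excluded. The observed types are precisely the cycle types that occur in C_6 (6T1). Each of the other remaining candidates has further cycle types, and by the Chebotarev density theorem the matching factorization patterns would occur for a proportion of primes equal to their share of the group: D_6 (6T3) additionally contains elements of type 2+2+1+1 (3 of its 12 elements, about 25% of primes); C_3 x S_3 (6T5) additionally contains elements of type 3+1+1+1 (4 of its 18 elements, about 22% of primes); A_4 x C_2 (6T6) additionally contains elements of type 2+2+1+1, 2+1+1+1+1 (6 of its 24 elements, about 25% of primes); S_3 x S_3 (6T9) additionally contains elements of type 3+1+1+1, 2+2+1+1 (13 of its 36 elements, about 36% of primes); S_4 x C_2 (6T11) additionally contains elements of type 4+2, 4+1+1, 2+2+1+1, 2+1+1+1+1 (24 of its 48 elements, about 50% of primes); (S_3 x S_3) : C_2 (6T13) additionally contains elements of type 4+2, 3+2+1, 3+1+1+1, 2+2+1+1, 2+1+1+1+1 (49 of its 72 elements, about 68% of primes); PGL(2,5) (6T14) additionally contains elements of type 5+1, 4+1+1, 2+2+1+1 (69 of its 120 elements, about 58% of primes); S_6 (6T16) additionally contains elements of type 5+1, 4+2, 4+1+1, 3+2+1, 3+1+1+1, 2+2+1+1, 2+1+1+1+1 (544 of its 720 elements, about 76% of primes). None of the 37 primes tested shows any such pattern (for each of these groups the chance of that is below 10^-4), which rules them out. Hence G = C_6 (6T1), of order 6. The Galois group C_6 (6T1) has order 6, so the splitting field has degree 6 over Q.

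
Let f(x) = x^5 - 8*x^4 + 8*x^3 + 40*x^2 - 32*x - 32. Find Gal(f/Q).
The polynomial f is an irreducible quintic over Q, so G = Gal(f/Q) is a transitive subgroup of S_5: one of C_5 (5T1, order 5), D_5 (5T2, order 10), F_20 (5T3, order 20), A_5 (5T4, order 60) or S_5 (5T5, order 120). The discriminant of f is 15352201216 = 123904^2, a perfect square, so G is contained in A_5. The transitive groups of degree 5 contained in A_5 are: C_5 (5T1, order 5), D_5 (5T2, order 10), A_5 (5T4, order 60). By Dedekind's theorem, for a prime p not dividing disc(f) the degrees of the irreducible factors of f mod p form the cycle type of an element of G. Factoring f modulo the 14 such primes p <= 53 (skipping 2, 11, which divide the discriminant), each new pattern first appears at: mod 3: f = (x^5 + x^4 + 2x^3 + x^2 + x + 1), pattern 5; mod 23: f = (x + 1)(x + 9)(x + 13)(x + 16)(x + 22), pattern 1+1+1+1+1. No other pattern occurs in this range, so the set of observed cycle types is {5, 1+1+1+1+1}. The candidates containing elements of all these cycle types are C_5 (5T1) of order 5, D_5 (5T2) of order 10, A_5 (5T4) of order 60; the others are excluded. The observed types are precisely the cycle types that occur in C_5 (5T1). Each of the other remaining candidates has further cycle types, and by the Chebotarev density theorem the matching factorization patterns would occur for a proportion of primes equal to their share of the group: D_5 (5T2) additionally contains elements of type 2+2+1 (5 of its 10 elements, about 50% of primes); A_5 (5T4) additionally contains elements of type 3+1+1, 2+2+1 (35 of its 60 elements, about 58% of primes). None of the 14 primes tested shows any such pattern (for each of these groups the chance of that is below 10^-4), which rules them out. Hence G = C_5 (5T1), of order 5.

C_5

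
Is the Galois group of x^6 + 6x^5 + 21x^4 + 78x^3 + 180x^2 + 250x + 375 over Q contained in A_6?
The polynomial is irreducible of degree 6 over Q. Its discriminant is -9432877129000000, which is not a perfect square. A Galois group lies in the alternating group exactly when the discriminant is a square in Q, so the Galois group (S_4 x C_2) is not contained in A_6.

No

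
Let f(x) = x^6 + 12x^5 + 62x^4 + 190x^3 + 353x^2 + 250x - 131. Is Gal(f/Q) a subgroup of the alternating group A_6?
Yes

The polynomial is irreducible of degree 6 over Q. Its discriminant is 94085654450176 = 9699776^2, a perfect square. A Galois group lies in the alternating group exactly when the discriminant is a square in Q, so the Galois group (S_4) is contained in A_6.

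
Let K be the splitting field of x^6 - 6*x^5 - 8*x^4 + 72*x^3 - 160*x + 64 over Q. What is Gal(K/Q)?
S_3

The polynomial f is an irreducible sextic over Q, so G = Gal(f/Q) is one of the 16 transitive subgroups 6T1, ..., 6T16 of S_6. The discriminant of f is 870211913777152, which is not a perfect square, so G is not contained in A_6. The transitive groups of degree 6 not contained in A_6 are: C_6 (6T1, order 6), S_3 (6T2, order 6), D_6 (6T3, order 12), C_3 x S_3 (6T5, order 18), A_4 x C_2 (6T6, order 24), S_4 (6T8, order 24), S_3 x S_3 (6T9, order 36), S_4 x C_2 (6T11, order 48), (S_3 x S_3) : C_2 (6T13, order 72), PGL(2,5) (6T14, order 120), S_6 (6T16, order 720). By Dedekind's theorem, for a prime p not dividing disc(f) the degrees of the irreducible factors of f mod p form the cycle type of an element of G. Factoring f modulo the 23 such primes p <= 97 (skipping 2, 37, which divide the discriminant), each new pattern first appears at: mod 3: f = (x^3 + x^2 + 2x + 1)(x^3 + 2x^2 + 1), pattern 3+3; mod 5: f = (x^2 + 3)(x^2 + x + 2)(x^2 + 3x + 4), pattern 2+2+2; mod 67: f = (x + 4)(x + 5)(x + 29)(x + 36)(x + 60)(x + 61), pattern 1+1+1+1+1+1. No other pattern occurs in this range, so the set of observed cycle types is {3+3, 2+2+2, 1+1+1+1+1+1}. The candidates containing elements of all these cycle types are C_6 (6T1) of order 6, S_3 (6T2) of order 6, D_6 (6T3) of order 12, C_3 x S_3 (6T5) of order 18, A_4 x C_2 (6T6) of order 24, S_4 (6T8) of order 24, S_3 x S_3 (6T9) of order 36, S_4 x C_2 (6T11) of order 48, (S_3 x S_3) : C_2 (6T13) of order 72, PGL(2,5) (6T14) of order 120, S_6 (6T16) of order 720; the others are excluded. The observed types are precisely the cycle types that occur in S_3 (6T2). Each of the other remaining candidates has further cycle types, and by the Chebotarev density theorem the matching factorization patterns would occur for a proportion of primes equal to their share of the group: C_6 (6T1) additionally contains elements of type 6 (2 of its 6 elements, about 33% of primes); D_6 (6T3) additionally contains elements of type 6, 2+2+1+1 (5 of its 12 elements, about 42% of primes); C_3 x S_3 (6T5) additionally contains elements of type 6, 3+1+1+1 (10 of its 18 elements, about 56% of primes); A_4 x C_2 (6T6) additionally contains elements of type 6, 2+2+1+1, 2+1+1+1+1 (14 of its 24 elements, about 58% of primes); S_4 (6T8) additionally contains elements of type 4+1+1, 2+2+1+1 (9 of its 24 elements, about 38% of primes); S_3 x S_3 (6T9) additionally contains elements of type 6, 3+1+1+1, 2+2+1+1 (25 of its 36 elements, about 69% of primes); S_4 x C_2 (6T11) additionally contains elements of type 6, 4+2, 4+1+1, 2+2+1+1, 2+1+1+1+1 (32 of its 48 elements, about 67% of primes); (S_3 x S_3) : C_2 (6T13) additionally contains elements of type 6, 4+2, 3+2+1, 3+1+1+1, 2+2+1+1, 2+1+1+1+1 (61 of its 72 elements, about 85% of primes); PGL(2,5) (6T14) additionally contains elements of type 6, 5+1, 4+1+1, 2+2+1+1 (89 of its 120 elements, about 74% of primes); S_6 (6T16) additionally contains elements of type 6, 5+1, 4+2, 4+1+1, 3+2+1, 3+1+1+1, 2+2+1+1, 2+1+1+1+1 (664 of its 720 elements, about 92% of primes). None of the 23 primes tested shows any such pattern (for each of these groups the chance of that is below 10^-4), which rules them out. Hence G = S_3 (6T2), of order 6.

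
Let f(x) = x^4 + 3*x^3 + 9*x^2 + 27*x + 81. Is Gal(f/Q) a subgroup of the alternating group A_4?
No

The polynomial is irreducible of degree 4 over Q. Its discriminant is 66430125, which is not a perfect square. A Galois group lies in the alternating group exactly when the discriminant is a square in Q, so the Galois group (C_4) is not contained in A_4.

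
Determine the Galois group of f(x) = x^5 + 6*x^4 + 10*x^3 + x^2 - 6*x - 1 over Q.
5T1: C_5

The polynomial f is an irreducible quintic over Q, so G = Gal(f/Q) is a transitive subgroup of S_5: one of C_5 (5T1, order 5), D_5 (5T2, order 10), F_20 (5T3, order 20), A_5 (5T4, order 60) or S_5 (5T5, order 120). The discriminant of f is 14641 = 121^2, a perfect square, so G is contained in A_5. The transitive groups of degree 5 contained in A_5 are: C_5 (5T1, order 5), D_5 (5T2, order 10), A_5 (5T4, order 60). By Dedekind's theorem, for a prime p not dividing disc(f) the degrees of the irreducible factors of f mod p form the cycle type of an element of G. Factoring f modulo the 14 such primes p <= 47 (skipping 11, which divides the discriminant), each new pattern first appears at: mod 2: f = (x^5 + x^2 + 1), pattern 5; mod 23: f = (x + 10)(x + 13)(x + 14)(x + 18)(x + 20), pattern 1+1+1+1+1. No other pattern occurs in this range, so the set of observed cycle types is {5, 1+1+1+1+1}. The candidates containing elements of all these cycle types are C_5 (5T1) of order 5, D_5 (5T2) of order 10, A_5 (5T4) of order 60; the others are excluded. The observed types are precisely the cycle types that occur in C_5 (5T1). Each of the other remaining candidates has further cycle types, and by the Chebotarev density theorem the matching factorization patterns would occur for a proportion of primes equal to their share of the group: D_5 (5T2) additionally contains elements of type 2+2+1 (5 of its 10 elements, about 50% of primes); A_5 (5T4) additionally contains elements of type 3+1+1, 2+2+1 (35 of its 60 elements, about 58% of primes). None of the 14 primes tested shows any such pattern (for each of these groups the chance of that is below 10^-4), which rules them out. Hence G = C_5 (5T1), of order 5.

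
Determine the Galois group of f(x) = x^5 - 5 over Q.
F_20 (also written F20)

The polynomial f is an irreducible quintic over Q, so G = Gal(f/Q) is a transitive subgroup of S_5: one of C_5 (5T1, order 5), D_5 (5T2, order 10), F_20 (5T3, order 20), A_5 (5T4, order 60) or S_5 (5T5, order 120). The discriminant of f is 1953125, which is not a perfect square, so G is not contained in A_5. The transitive groups of degree 5 not contained in A_5 are: F_20 (5T3, order 20), S_5 (5T5, order 120). By Dedekind's theorem, for a prime p not dividing disc(f) the degrees of the irreducible factors of f mod p form the cycle type of an element of G. Factoring f modulo the 18 such primes p <= 67 (skipping 5, which divides the discriminant), each new pattern first appears at: mod 2: f = (x + 1)(x^4 + x^3 + x^2 + x + 1), pattern 4+1; mod 11: f = (x^5 + 6), pattern 5; mod 19: f = (x + 13)(x^2 + 11x + 17)(x^2 + 14x + 17), pattern 2+2+1; mod 31: f = (x + 3)(x + 6)(x + 12)(x + 17)(x + 24), pattern 1+1+1+1+1. No other pattern occurs in this range, so the set of observed cycle types is {4+1, 5, 2+2+1, 1+1+1+1+1}. The candidates containing elements of all these cycle types are F_20 (5T3) of order 20, S_5 (5T5) of order 120; the others are excluded. The observed types are precisely the cycle types that occur in F_20 (5T3). Each of the other remaining candidates has further cycle types, and by the Chebotarev density theorem the matching factorization patterns would occur for a proportion of primes equal to their share of the group: S_5 (5T5) additionally contains elements of type 3+2, 3+1+1, 2+1+1+1 (50 of its 120 elements, about 42% of primes). None of the 18 primes tested shows any such pattern (for each of these groups the chance of that is below 10^-4), which rules them out. Hence G = F_20 (5T3), of order 20.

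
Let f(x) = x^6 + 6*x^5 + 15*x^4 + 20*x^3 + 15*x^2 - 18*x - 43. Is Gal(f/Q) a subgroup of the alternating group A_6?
Yes

The polynomial is irreducible of degree 6 over Q. Its discriminant is 746496000000 = 864000^2, a perfect square. A Galois group lies in the alternating group exactly when the discriminant is a square in Q, so the Galois group (A_6) is contained in A_6.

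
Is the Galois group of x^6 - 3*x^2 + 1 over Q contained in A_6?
The polynomial is irreducible of degree 6 over Q. Its discriminant is -419904, which is not a perfect square. A Galois group lies in the alternating group exactly when the discriminant is a square in Q, so the Galois group (A_4 x C_2) is not contained in A_6.

No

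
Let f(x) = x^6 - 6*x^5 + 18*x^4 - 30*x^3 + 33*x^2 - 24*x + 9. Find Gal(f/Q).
PGL(2,5)

The polynomial f is an irreducible sextic over Q, so G = Gal(f/Q) is one of the 16 transitive subgroups 6T1, ..., 6T16 of S_6. The discriminant of f is -16003008, which is not a perfect square, so G is not contained in A_6. The transitive groups of degree 6 not contained in A_6 are: C_6 (6T1, order 6), S_3 (6T2, order 6), D_6 (6T3, order 12), C_3 x S_3 (6T5, order 18), A_4 x C_2 (6T6, order 24), S_4 (6T8, order 24), S_3 x S_3 (6T9, order 36), S_4 x C_2 (6T11, order 48), (S_3 x S_3) : C_2 (6T13, order 72), PGL(2,5) (6T14, order 120), S_6 (6T16, order 720). By Dedekind's theorem, for a prime p not dividing disc(f) the degrees of the irreducible factors of f mod p form the cycle type of an element of G. Factoring f modulo the 21 such primes p <= 89 (skipping 2, 3, 7, which divide the discriminant), each new pattern first appears at: mod 5: f = (x^6 + 4x^5 + 3x^4 + 3x^2 + x + 4), pattern 6; mod 11: f = (x + 1)(x^5 + 4x^4 + 3x^3 + 9), pattern 5+1; mod 13: f = (x + 7)(x + 11)(x^4 + 2x^3 + 9x^2 + 5x + 4), pattern 4+1+1; mod 23: f = (x + 15)(x + 19)(x^2 + 13x + 3)(x^2 + 16x + 8), pattern 2+2+1+1; mod 43: f = (x^3 + 16x^2 + 6x + 18)(x^3 + 21x^2 + 20x + 22), pattern 3+3; mod 61: f = (x^2 + 12x + 46)(x^2 + 16x + 56)(x^2 + 27x + 5), pattern 2+2+2. No other pattern occurs in this range, so the set of observed cycle types is {6, 5+1, 4+1+1, 2+2+1+1, 3+3, 2+2+2}. The candidates containing elements of all these cycle types are PGL(2,5) (6T14) of order 120, S_6 (6T16) of order 720; the others are excluded. The observed types are precisely the cycle types that occur in PGL(2,5) (6T14) (apart from the identity). Each of the other remaining candidates has further cycle types, and by the Chebotarev density theorem the matching factorization patterns would occur for a proportion of primes equal to their share of the group: S_6 (6T16) additionally contains elements of type 4+2, 3+2+1, 3+1+1+1, 2+1+1+1+1 (265 of its 720 elements, about 37% of primes). None of the 21 primes tested shows any such pattern (for each of these groups the chance of that is below 10^-4), which rules them out. Hence G = PGL(2,5) (6T14), of order 120.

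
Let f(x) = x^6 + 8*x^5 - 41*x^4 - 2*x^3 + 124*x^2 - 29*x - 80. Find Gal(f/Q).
The polynomial f is an irreducible sextic over Q, so G = Gal(f/Q) is one of the 16 transitive subgroups 6T1, ..., 6T16 of S_6. The discriminant of f is 1770264843169 = 1330513^2, a perfect square, so G is contained in A_6. The transitive groups of degree 6 contained in A_6 are: A_4 (6T4, order 12), S_4 (6T7, order 24), (C_3 x C_3) : C_4 (6T10, order 36), PSL(2,5) (6T12, order 60), A_6 (6T15, order 360). By Dedekind's theorem, for a prime p not dividing disc(f) the degrees of the irreducible factors of f mod p form the cycle type of an element of G. Factoring f modulo the 21 such primes p <= 79 (skipping 19, which divides the discriminant), each new pattern first appears at: mod 2: f = (x)(x^5 + x^3 + 1), pattern 5+1; mod 7: f = (x^3 + 2x^2 + 4x + 2)(x^3 + 6x^2 + 6x + 2), pattern 3+3; mod 61: f = (x + 4)(x + 49)(x^2 + 6x + 44)(x^2 + 10x + 31), pattern 2+2+1+1. No other pattern occurs in this range, so the set of observed cycle types is {5+1, 3+3, 2+2+1+1}. The candidates containing elements of all these cycle types are PSL(2,5) (6T12) of order 60, A_6 (6T15) of order 360; the others are excluded. The observed types are precisely the cycle types that occur in PSL(2,5) (6T12) (apart from the identity). Each of the other remaining candidates has further cycle types, and by the Chebotarev density theorem the matching factorization patterns would occur for a proportion of primes equal to their share of the group: A_6 (6T15) additionally contains elements of type 4+2, 3+1+1+1 (130 of its 360 elements, about 36% of primes). None of the 21 primes tested shows any such pattern (for each of these groups the chance of that is below 10^-4), which rules them out. Hence G = PSL(2,5) (6T12), of order 60.

PSL(2,5), A_5 acting on 6 points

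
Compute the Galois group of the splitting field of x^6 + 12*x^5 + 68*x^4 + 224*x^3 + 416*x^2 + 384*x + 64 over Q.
6T4: A_4

The polynomial f is an irreducible sextic over Q, so G = Gal(f/Q) is one of the 16 transitive subgroups 6T1, ..., 6T16 of S_6. The discriminant of f is 164995463643136 = 12845056^2, a perfect square, so G is contained in A_6. The transitive groups of degree 6 contained in A_6 are: A_4 (6T4, order 12), S_4 (6T7, order 24), (C_3 x C_3) : C_4 (6T10, order 36), PSL(2,5) (6T12, order 60), A_6 (6T15, order 360). By Dedekind's theorem, for a prime p not dividing disc(f) the degrees of the irreducible factors of f mod p form the cycle type of an element of G. Factoring f modulo the 33 such primes p <= 149 (skipping 2, 7, which divide the discriminant), each new pattern first appears at: mod 3: f = (x^3 + x^2 + x + 2)(x^3 + 2x^2 + 2x + 2), pattern 3+3; mod 13: f = (x + 6)(x + 11)(x^2 + 4x + 9)(x^2 + 4x + 10), pattern 2+2+1+1. No other pattern occurs in this range, so the set of observed cycle types is {3+3, 2+2+1+1}. The candidates containing elements of all these cycle types are A_4 (6T4) of order 12, S_4 (6T7) of order 24, (C_3 x C_3) : C_4 (6T10) of order 36, PSL(2,5) (6T12) of order 60, A_6 (6T15) of order 360; the others are excluded. The observed types are precisely the cycle types that occur in A_4 (6T4) (apart from the identity). Each of the other remaining candidates has further cycle types, and by the Chebotarev density theorem the matching factorization patterns would occur for a proportion of primes equal to their share of the group: S_4 (6T7) additionally contains elements of type 4+2 (6 of its 24 elements, about 25% of primes); (C_3 x C_3) : C_4 (6T10) additionally contains elements of type 4+2, 3+1+1+1 (22 of its 36 elements, about 61% of primes); PSL(2,5) (6T12) additionally contains elements of type 5+1 (24 of its 60 elements, about 40% of primes); A_6 (6T15) additionally contains elements of type 5+1, 4+2, 3+1+1+1 (274 of its 360 elements, about 76% of primes). None of the 33 primes tested shows any such pattern (for each of these groups the chance of that is below 10^-4), which rules them out. Hence G = A_4 (6T4), of order 12.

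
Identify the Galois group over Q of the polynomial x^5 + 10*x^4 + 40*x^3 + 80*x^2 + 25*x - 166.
A_5 (also written A5)

The polynomial f is an irreducible quintic over Q, so G = Gal(f/Q) is a transitive subgroup of S_5: one of C_5 (5T1, order 5), D_5 (5T2, order 10), F_20 (5T3, order 20), A_5 (5T4, order 60) or S_5 (5T5, order 120). The discriminant of f is 58564000000 = 242000^2, a perfect square, so G is contained in A_5. The transitive groups of degree 5 contained in A_5 are: C_5 (5T1, order 5), D_5 (5T2, order 10), A_5 (5T4, order 60). By Dedekind's theorem, for a prime p not dividing disc(f) the degrees of the irreducible factors of f mod p form the cycle type of an element of G. Factoring f modulo the 3 such primes p <= 13 (skipping 2, 5, 11, which divide the discriminant), each new pattern first appears at: mod 3: f = (x^5 + x^4 + x^3 + 2x^2 + x + 2), pattern 5; mod 13: f = (x + 7)(x + 9)(x^3 + 7x^2 + 8x + 5), pattern 3+1+1. No other pattern occurs in this range, so the set of observed cycle types is {5, 3+1+1}. Among the candidates above, the only group containing elements of all these cycle types is A_5 (5T4) — each of C_5 (5T1), D_5 (5T2) lacks at least one of them. Hence G = A_5 (5T4), of order 60.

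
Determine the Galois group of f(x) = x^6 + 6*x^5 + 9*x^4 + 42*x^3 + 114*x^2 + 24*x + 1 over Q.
A_4 x C_2 (also written A4xC2)

The polynomial f is an irreducible sextic over Q, so G = Gal(f/Q) is one of the 16 transitive subgroups 6T1, ..., 6T16 of S_6. The discriminant of f is -153891765817344, which is not a perfect square, so G is not contained in A_6. The transitive groups of degree 6 not contained in A_6 are: C_6 (6T1, order 6), S_3 (6T2, order 6), D_6 (6T3, order 12), C_3 x S_3 (6T5, order 18), A_4 x C_2 (6T6, order 24), S_4 (6T8, order 24), S_3 x S_3 (6T9, order 36), S_4 x C_2 (6T11, order 48), (S_3 x S_3) : C_2 (6T13, order 72), PGL(2,5) (6T14, order 120), S_6 (6T16, order 720). By Dedekind's theorem, for a prime p not dividing disc(f) the degrees of the irreducible factors of f mod p form the cycle type of an element of G. Factoring f modulo the 33 such primes p <= 149 (skipping 2, 3, which divide the discriminant), each new pattern first appears at: mod 5: f = (x^3 + 2x^2 + x + 4)(x^3 + 4x^2 + 4), pattern 3+3; mod 7: f = (x^6 + 6x^5 + 2x^4 + 2x^2 + 3x + 1), pattern 6; mod 17: f = (x + 13)(x + 15)(x^2 + 13x + 16)(x^2 + 16x + 2), pattern 2+2+1+1; mod 19: f = (x + 4)(x + 5)(x + 11)(x + 16)(x^2 + 8x + 4), pattern 2+1+1+1+1; mod 71: f = (x^2 + 13x + 38)(x^2 + 23x + 37)(x^2 + 41x + 5), pattern 2+2+2. No other pattern occurs in this range, so the set of observed cycle types is {3+3, 6, 2+2+1+1, 2+1+1+1+1, 2+2+2}. The candidates containing elements of all these cycle types are A_4 x C_2 (6T6) of order 24, S_4 x C_2 (6T11) of order 48, (S_3 x S_3) : C_2 (6T13) of order 72, S_6 (6T16) of order 720; the others are excluded. The observed types are precisely the cycle types that occur in A_4 x C_2 (6T6) (apart from the identity). Each of the other remaining candidates has further cycle types, and by the Chebotarev density theorem the matching factorization patterns would occur for a proportion of primes equal to their share of the group: S_4 x C_2 (6T11) additionally contains elements of type 4+2, 4+1+1 (12 of its 48 elements, about 25% of primes); (S_3 x S_3) : C_2 (6T13) additionally contains elements of type 4+2, 3+2+1, 3+1+1+1 (34 of its 72 elements, about 47% of primes); S_6 (6T16) additionally contains elements of type 5+1, 4+2, 4+1+1, 3+2+1, 3+1+1+1 (484 of its 720 elements, about 67% of primes). None of the 33 primes tested shows any such pattern (for each of these groups the chance of that is below 10^-4), which rules them out. Hence G = A_4 x C_2 (6T6), of order 24.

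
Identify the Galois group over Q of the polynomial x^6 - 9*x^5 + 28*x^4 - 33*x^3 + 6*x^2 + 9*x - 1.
S_3, S_3 acting on 6 points

The polynomial f is an irreducible sextic over Q, so G = Gal(f/Q) is one of the 16 transitive subgroups 6T1, ..., 6T16 of S_6. The discriminant of f is 810448, which is not a perfect square, so G is not contained in A_6. The transitive groups of degree 6 not contained in A_6 are: C_6 (6T1, order 6), S_3 (6T2, order 6), D_6 (6T3, order 12), C_3 x S_3 (6T5, order 18), A_4 x C_2 (6T6, order 24), S_4 (6T8, order 24), S_3 x S_3 (6T9, order 36), S_4 x C_2 (6T11, order 48), (S_3 x S_3) : C_2 (6T13, order 72), PGL(2,5) (6T14, order 120), S_6 (6T16, order 720). By Dedekind's theorem, for a prime p not dividing disc(f) the degrees of the irreducible factors of f mod p form the cycle type of an element of G. Factoring f modulo the 23 such primes p <= 97 (skipping 2, 37, which divide the discriminant), each new pattern first appears at: mod 3: f = (x^3 + x^2 + x + 2)(x^3 + 2x^2 + x + 1), pattern 3+3; mod 5: f = (x^2 + x + 1)(x^2 + 2x + 3)(x^2 + 3x + 3), pattern 2+2+2; mod 67: f = (x + 1)(x + 17)(x + 29)(x + 35)(x + 47)(x + 63), pattern 1+1+1+1+1+1. No other pattern occurs in this range, so the set of observed cycle types is {3+3, 2+2+2, 1+1+1+1+1+1}. The candidates containing elements of all these cycle types are C_6 (6T1) of order 6, S_3 (6T2) of order 6, D_6 (6T3) of order 12, C_3 x S_3 (6T5) of order 18, A_4 x C_2 (6T6) of order 24, S_4 (6T8) of order 24, S_3 x S_3 (6T9) of order 36, S_4 x C_2 (6T11) of order 48, (S_3 x S_3) : C_2 (6T13) of order 72, PGL(2,5) (6T14) of order 120, S_6 (6T16) of order 720; the others are excluded. The observed types are precisely the cycle types that occur in S_3 (6T2). Each of the other remaining candidates has further cycle types, and by the Chebotarev density theorem the matching factorization patterns would occur for a proportion of primes equal to their share of the group: C_6 (6T1) additionally contains elements of type 6 (2 of its 6 elements, about 33% of primes); D_6 (6T3) additionally contains elements of type 6, 2+2+1+1 (5 of its 12 elements, about 42% of primes); C_3 x S_3 (6T5) additionally contains elements of type 6, 3+1+1+1 (10 of its 18 elements, about 56% of primes); A_4 x C_2 (6T6) additionally contains elements of type 6, 2+2+1+1, 2+1+1+1+1 (14 of its 24 elements, about 58% of primes); S_4 (6T8) additionally contains elements of type 4+1+1, 2+2+1+1 (9 of its 24 elements, about 38% of primes); S_3 x S_3 (6T9) additionally contains elements of type 6, 3+1+1+1, 2+2+1+1 (25 of its 36 elements, about 69% of primes); S_4 x C_2 (6T11) additionally contains elements of type 6, 4+2, 4+1+1, 2+2+1+1, 2+1+1+1+1 (32 of its 48 elements, about 67% of primes); (S_3 x S_3) : C_2 (6T13) additionally contains elements of type 6, 4+2, 3+2+1, 3+1+1+1, 2+2+1+1, 2+1+1+1+1 (61 of its 72 elements, about 85% of primes); PGL(2,5) (6T14) additionally contains elements of type 6, 5+1, 4+1+1, 2+2+1+1 (89 of its 120 elements, about 74% of primes); S_6 (6T16) additionally contains elements of type 6, 5+1, 4+2, 4+1+1, 3+2+1, 3+1+1+1, 2+2+1+1, 2+1+1+1+1 (664 of its 720 elements, about 92% of primes). None of the 23 primes tested shows any such pattern (for each of these groups the chance of that is below 10^-4), which rules them out. Hence G = S_3 (6T2), of order 6.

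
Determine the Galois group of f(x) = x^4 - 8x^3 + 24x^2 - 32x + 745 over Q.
The polynomial is an irreducible quartic over Q and its discriminant is 99179645184 = 314928^2, a perfect square, so the Galois group is contained in A_4. The resolvent cubic y^3 - 24*y^2 - 2724*y + 22816 splits completely over Q, which gives the Klein four-group V_4.

V_4 (order 4)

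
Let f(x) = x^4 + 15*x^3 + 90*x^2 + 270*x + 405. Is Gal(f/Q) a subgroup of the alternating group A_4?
The polynomial is irreducible of degree 4 over Q. Its discriminant is 66430125, which is not a perfect square. A Galois group lies in the alternating group exactly when the discriminant is a square in Q, so the Galois group (C_4) is not contained in A_4.

No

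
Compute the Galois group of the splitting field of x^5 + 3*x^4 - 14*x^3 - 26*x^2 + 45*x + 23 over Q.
The polynomial f is an irreducible quintic over Q, so G = Gal(f/Q) is a transitive subgroup of S_5: one of C_5 (5T1, order 5), D_5 (5T2, order 10), F_20 (5T3, order 20), A_5 (5T4, order 60) or S_5 (5T5, order 120). The discriminant of f is 15352201216 = 123904^2, a perfect square, so G is contained in A_5. The transitive groups of degree 5 contained in A_5 are: C_5 (5T1, order 5), D_5 (5T2, order 10), A_5 (5T4, order 60). By Dedekind's theorem, for a prime p not dividing disc(f) the degrees of the irreducible factors of f mod p form the cycle type of an element of G. Factoring f modulo the 14 such primes p <= 53 (skipping 2, 11, which divide the discriminant), each new pattern first appears at: mod 3: f = (x^5 + x^3 + x^2 + 2), pattern 5; mod 23: f = (x)(x + 6)(x + 9)(x + 13)(x + 21), pattern 1+1+1+1+1. No other pattern occurs in this range, so the set of observed cycle types is {5, 1+1+1+1+1}. The candidates containing elements of all these cycle types are C_5 (5T1) of order 5, D_5 (5T2) of order 10, A_5 (5T4) of order 60; the others are excluded. The observed types are precisely the cycle types that occur in C_5 (5T1). Each of the other remaining candidates has further cycle types, and by the Chebotarev density theorem the matching factorization patterns would occur for a proportion of primes equal to their share of the group: D_5 (5T2) additionally contains elements of type 2+2+1 (5 of its 10 elements, about 50% of primes); A_5 (5T4) additionally contains elements of type 3+1+1, 2+2+1 (35 of its 60 elements, about 58% of primes). None of the 14 primes tested shows any such pattern (for each of these groups the chance of that is below 10^-4), which rules them out. Hence G = C_5 (5T1), of order 5.

C_5, the cyclic group of order 5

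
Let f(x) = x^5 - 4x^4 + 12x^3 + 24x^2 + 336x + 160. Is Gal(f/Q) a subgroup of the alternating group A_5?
The polynomial is irreducible of degree 5 over Q. Its discriminant is 1217507491840000 = 34892800^2, a perfect square. A Galois group lies in the alternating group exactly when the discriminant is a square in Q, so the Galois group (D_5) is contained in A_5.

Yes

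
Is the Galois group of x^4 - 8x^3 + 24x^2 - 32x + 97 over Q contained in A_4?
Yes

The polynomial is irreducible of degree 4 over Q. Its discriminant is 136048896 = 11664^2, a perfect square. A Galois group lies in the alternating group exactly when the discriminant is a square in Q, so the Galois group (V_4) is contained in A_4.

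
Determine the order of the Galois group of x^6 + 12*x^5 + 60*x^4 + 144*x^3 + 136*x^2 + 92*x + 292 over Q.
720

The degree of the splitting field over Q equals the order of the Galois group, so first determine the group. The polynomial f is an irreducible sextic over Q, so G = Gal(f/Q) is one of the 16 transitive subgroups 6T1, ..., 6T16 of S_6. The discriminant of f is -314339885068288, which is not a perfect square, so G is not contained in A_6. The transitive groups of degree 6 not contained in A_6 are: C_6 (6T1, order 6), S_3 (6T2, order 6), D_6 (6T3, order 12), C_3 x S_3 (6T5, order 18), A_4 x C_2 (6T6, order 24), S_4 (6T8, order 24), S_3 x S_3 (6T9, order 36), S_4 x C_2 (6T11, order 48), (S_3 x S_3) : C_2 (6T13, order 72), PGL(2,5) (6T14, order 120), S_6 (6T16, order 720). By Dedekind's theorem, for a prime p not dividing disc(f) the degrees of the irreducible factors of f mod p form the cycle type of an element of G. Factoring f modulo the 3 such primes p <= 7 (skipping 2, which divides the discriminant), each new pattern first appears at: mod 3: f = (x^6 + x^2 + 2x + 1), pattern 6; mod 5: f = (x + 2)(x + 3)(x^4 + 2x^3 + 4x^2 + 2x + 2), pattern 4+1+1; mod 7: f = (x + 2)(x^2 + 4x + 5)(x^3 + 6x^2 + 4x + 4), pattern 3+2+1. No other pattern occurs in this range, so the set of observed cycle types is {6, 4+1+1, 3+2+1}. Among the candidates above, the only group containing elements of all these cycle types is S_6 (6T16); every other candidate lacks at least one of them. Hence G = S_6 (6T16), of order 720. The Galois group S_6 (6T16) has order 720, so the splitting field has degree 720 over Q.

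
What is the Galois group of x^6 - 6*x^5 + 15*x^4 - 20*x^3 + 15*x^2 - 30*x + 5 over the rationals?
A_6

The polynomial f is an irreducible sextic over Q, so G = Gal(f/Q) is one of the 16 transitive subgroups 6T1, ..., 6T16 of S_6. The discriminant of f is 746496000000 = 864000^2, a perfect square, so G is contained in A_6. The transitive groups of degree 6 contained in A_6 are: A_4 (6T4, order 12), S_4 (6T7, order 24), (C_3 x C_3) : C_4 (6T10, order 36), PSL(2,5) (6T12, order 60), A_6 (6T15, order 360). By Dedekind's theorem, for a prime p not dividing disc(f) the degrees of the irreducible factors of f mod p form the cycle type of an element of G. Factoring f modulo the 6 such primes p <= 23 (skipping 2, 3, 5, which divide the discriminant), each new pattern first appears at: mod 7: f = (x + 3)(x^5 + 5x^4 + x^2 + 5x + 4), pattern 5+1; mod 23: f = (x + 1)(x + 10)(x + 15)(x^3 + 14x^2 + 5x + 10), pattern 3+1+1+1. No other pattern occurs in this range, so the set of observed cycle types is {5+1, 3+1+1+1}. Among the candidates above, the only group containing elements of all these cycle types is A_6 (6T15) — each of A_4 (6T4), S_4 (6T7), (C_3 x C_3) : C_4 (6T10), PSL(2,5) (6T12) lacks at least one of them. Hence G = A_6 (6T15), of order 360.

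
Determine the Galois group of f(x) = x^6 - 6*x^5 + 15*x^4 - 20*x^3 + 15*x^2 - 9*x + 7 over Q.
The polynomial f is an irreducible sextic over Q, so G = Gal(f/Q) is one of the 16 transitive subgroups 6T1, ..., 6T16 of S_6. The discriminant of f is -9059283, which is not a perfect square, so G is not contained in A_6. The transitive groups of degree 6 not contained in A_6 are: C_6 (6T1, order 6), S_3 (6T2, order 6), D_6 (6T3, order 12), C_3 x S_3 (6T5, order 18), A_4 x C_2 (6T6, order 24), S_4 (6T8, order 24), S_3 x S_3 (6T9, order 36), S_4 x C_2 (6T11, order 48), (S_3 x S_3) : C_2 (6T13, order 72), PGL(2,5) (6T14, order 120), S_6 (6T16, order 720). By Dedekind's theorem, for a prime p not dividing disc(f) the degrees of the irreducible factors of f mod p form the cycle type of an element of G. Factoring f modulo the 28 such primes p <= 127 (skipping 3, 17, 43, which divide the discriminant), each new pattern first appears at: mod 2: f = (x^6 + x^4 + x^2 + x + 1), pattern 6; mod 7: f = (x)(x^2 + 2x + 3)(x^3 + 6x^2 + 4), pattern 3+2+1; mod 11: f = (x^2 + 7x + 5)(x^4 + 9x^3 + 2x^2 + 9x + 8), pattern 4+2; mod 13: f = (x + 2)(x + 7)(x^2 + x + 4)(x^2 + 10x + 5), pattern 2+2+1+1; mod 61: f = (x + 39)(x + 50)(x + 56)(x + 58)(x^2 + 35x + 14), pattern 2+1+1+1+1; mod 97: f = (x + 47)(x + 84)(x + 86)(x^3 + 68x^2 + 18x + 73), pattern 3+1+1+1; mod 113: f = (x^2 + 47x + 24)(x^2 + 66x + 38)(x^2 + 107x + 15), pattern 2+2+2; mod 127: f = (x^3 + 36x^2 + 31x + 41)(x^3 + 85x^2 + 99x + 90), pattern 3+3. No other pattern occurs in this range, so the set of observed cycle types is {6, 3+2+1, 4+2, 2+2+1+1, 2+1+1+1+1, 3+1+1+1, 2+2+2, 3+3}. The candidates containing elements of all these cycle types are (S_3 x S_3) : C_2 (6T13) of order 72, S_6 (6T16) of order 720; the others are excluded. The observed types are precisely the cycle types that occur in (S_3 x S_3) : C_2 (6T13) (apart from the identity). Each of the other remaining candidates has further cycle types, and by the Chebotarev density theorem the matching factorization patterns would occur for a proportion of primes equal to their share of the group: S_6 (6T16) additionally contains elements of type 5+1, 4+1+1 (234 of its 720 elements, about 32% of primes). None of the 28 primes tested shows any such pattern (for each of these groups the chance of that is below 10^-4), which rules them out. Hence G = (S_3 x S_3) : C_2 (6T13), of order 72.

(S_3 x S_3) : C_2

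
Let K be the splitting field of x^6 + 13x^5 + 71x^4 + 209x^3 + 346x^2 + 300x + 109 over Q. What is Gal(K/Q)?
(C_3 x C_3) : C_4

The polynomial f is an irreducible sextic over Q, so G = Gal(f/Q) is one of the 16 transitive subgroups 6T1, ..., 6T16 of S_6. The discriminant of f is 525625 = 725^2, a perfect square, so G is contained in A_6. The transitive groups of degree 6 contained in A_6 are: A_4 (6T4, order 12), S_4 (6T7, order 24), (C_3 x C_3) : C_4 (6T10, order 36), PSL(2,5) (6T12, order 60), A_6 (6T15, order 360). By Dedekind's theorem, for a prime p not dividing disc(f) the degrees of the irreducible factors of f mod p form the cycle type of an element of G. Factoring f modulo the 19 such primes p <= 73 (skipping 5, 29, which divide the discriminant), each new pattern first appears at: mod 2: f = (x^2 + x + 1)(x^4 + x + 1), pattern 4+2; mod 11: f = (x^3 + 3x^2 + 5x + 5)(x^3 + 10x^2 + 3x + 2), pattern 3+3; mod 19: f = (x + 13)(x + 14)(x^2 + 8x + 17)(x^2 + 16x + 8), pattern 2+2+1+1; mod 61: f = (x + 30)(x + 37)(x + 44)(x^3 + 24x^2 + 59x + 50), pattern 3+1+1+1. No other pattern occurs in this range, so the set of observed cycle types is {4+2, 3+3, 2+2+1+1, 3+1+1+1}. The candidates containing elements of all these cycle types are (C_3 x C_3) : C_4 (6T10) of order 36, A_6 (6T15) of order 360; the others are excluded. The observed types are precisely the cycle types that occur in (C_3 x C_3) : C_4 (6T10) (apart from the identity). Each of the other remaining candidates has further cycle types, and by the Chebotarev density theorem the matching factorization patterns would occur for a proportion of primes equal to their share of the group: A_6 (6T15) additionally contains elements of type 5+1 (144 of its 360 elements, about 40% of primes). None of the 19 primes tested shows any such pattern (for each of these groups the chance of that is below 10^-4), which rules them out. Hence G = (C_3 x C_3) : C_4 (6T10), of order 36.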